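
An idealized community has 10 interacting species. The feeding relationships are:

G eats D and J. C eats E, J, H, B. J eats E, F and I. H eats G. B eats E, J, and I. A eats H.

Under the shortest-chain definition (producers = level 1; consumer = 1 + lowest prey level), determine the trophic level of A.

Trophic level 4

D is a producer → level 1.
G eats D → level 2.
H eats G → level 3.
A eats H → level 4.
No prey of A is below level 3, so 4 is the minimum.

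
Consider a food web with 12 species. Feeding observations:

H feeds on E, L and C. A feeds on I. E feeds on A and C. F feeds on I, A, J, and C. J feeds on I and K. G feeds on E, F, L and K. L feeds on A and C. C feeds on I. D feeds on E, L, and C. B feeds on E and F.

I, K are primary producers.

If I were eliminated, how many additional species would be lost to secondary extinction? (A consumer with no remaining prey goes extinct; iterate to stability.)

6

Remove I.
Round 1: C (all prey gone), A (all prey gone) → extinct.
Round 2: L (all prey gone), E (all prey gone) → extinct.
Round 3: D (all prey gone), H (all prey gone) → extinct.
No further losses. Total secondary extinctions: 6.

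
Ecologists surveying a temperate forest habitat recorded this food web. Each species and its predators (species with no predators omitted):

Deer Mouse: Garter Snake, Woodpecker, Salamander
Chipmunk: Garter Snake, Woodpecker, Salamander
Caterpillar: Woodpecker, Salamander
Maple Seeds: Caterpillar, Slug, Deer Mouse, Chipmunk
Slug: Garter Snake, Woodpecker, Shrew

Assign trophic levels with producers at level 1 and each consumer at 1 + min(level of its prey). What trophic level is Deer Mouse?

Maple Seeds is a producer → level 1.
Deer Mouse eats Maple Seeds → level 2.

Trophic level 2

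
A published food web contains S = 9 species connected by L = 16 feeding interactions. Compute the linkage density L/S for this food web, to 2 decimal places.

There are L = 16 links among S = 9 species.
L/S = 16/9 = 1.7778 ≈ 1.78.

L/S = 1.78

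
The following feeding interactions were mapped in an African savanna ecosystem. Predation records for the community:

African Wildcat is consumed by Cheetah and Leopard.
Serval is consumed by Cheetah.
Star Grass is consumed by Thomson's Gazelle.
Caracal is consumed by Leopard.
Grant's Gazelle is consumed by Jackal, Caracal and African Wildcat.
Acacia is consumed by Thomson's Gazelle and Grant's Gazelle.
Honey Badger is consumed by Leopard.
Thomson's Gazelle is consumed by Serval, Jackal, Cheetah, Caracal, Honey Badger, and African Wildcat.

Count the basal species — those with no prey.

2

Basal species (no prey listed): Star Grass, Acacia.
Count: 2.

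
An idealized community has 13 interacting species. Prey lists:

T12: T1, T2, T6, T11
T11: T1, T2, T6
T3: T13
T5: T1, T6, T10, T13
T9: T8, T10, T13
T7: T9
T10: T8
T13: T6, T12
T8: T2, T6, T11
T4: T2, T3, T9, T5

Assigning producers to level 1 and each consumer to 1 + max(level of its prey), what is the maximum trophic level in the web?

6

Producers (level 1): T1, T2, T6.
T1 → T11 → T8 → T10 → T9 → T7 gives T7 level 6.
No species has a prey at level 6, so no species reaches level 7.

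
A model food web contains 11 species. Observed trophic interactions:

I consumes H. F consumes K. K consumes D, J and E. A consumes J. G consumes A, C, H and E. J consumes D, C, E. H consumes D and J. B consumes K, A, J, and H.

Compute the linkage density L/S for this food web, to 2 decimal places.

There are L = 19 links among S = 11 species.
L/S = 19/11 = 1.7273 ≈ 1.73.

L/S = 1.73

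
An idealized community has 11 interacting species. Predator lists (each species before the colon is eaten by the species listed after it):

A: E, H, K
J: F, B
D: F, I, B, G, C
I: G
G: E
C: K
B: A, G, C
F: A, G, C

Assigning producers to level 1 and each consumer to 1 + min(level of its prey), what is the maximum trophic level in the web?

4

Producers (level 1): D, J.
Following each consumer down to its lowest-level prey: D → F → A → H (levels 1 through 4).
All prey of H (A 3) are at level 3 or above, so H is at level 1 + 3 = 4.
Every consumer has at least one prey at level 3 or below, so none exceeds level 4.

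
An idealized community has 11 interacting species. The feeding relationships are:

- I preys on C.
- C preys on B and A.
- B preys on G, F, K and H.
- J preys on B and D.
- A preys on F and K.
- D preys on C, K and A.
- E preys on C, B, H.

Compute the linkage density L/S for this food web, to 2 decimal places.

L/S = 1.55

There are L = 17 links among S = 11 species.
L/S = 17/11 = 1.5455 ≈ 1.55.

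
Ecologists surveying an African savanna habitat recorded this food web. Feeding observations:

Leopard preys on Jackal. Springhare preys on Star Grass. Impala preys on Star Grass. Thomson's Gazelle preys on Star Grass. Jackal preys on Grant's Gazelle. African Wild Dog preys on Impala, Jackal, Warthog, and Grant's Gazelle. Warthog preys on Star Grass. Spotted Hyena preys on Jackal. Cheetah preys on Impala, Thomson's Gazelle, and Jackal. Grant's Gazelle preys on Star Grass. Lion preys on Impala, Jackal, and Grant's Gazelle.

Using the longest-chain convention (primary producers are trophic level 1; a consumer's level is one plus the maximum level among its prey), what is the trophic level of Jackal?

Star Grass is a producer → level 1.
Grant's Gazelle eats Star Grass → level 2.
Jackal eats Grant's Gazelle → level 3.

Trophic level 3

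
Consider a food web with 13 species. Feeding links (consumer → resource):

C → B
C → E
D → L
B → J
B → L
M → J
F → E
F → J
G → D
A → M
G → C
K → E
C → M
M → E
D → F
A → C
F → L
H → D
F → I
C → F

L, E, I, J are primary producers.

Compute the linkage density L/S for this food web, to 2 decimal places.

L/S = 1.54

There are L = 20 links among S = 13 species.
L/S = 20/13 = 1.5385 ≈ 1.54.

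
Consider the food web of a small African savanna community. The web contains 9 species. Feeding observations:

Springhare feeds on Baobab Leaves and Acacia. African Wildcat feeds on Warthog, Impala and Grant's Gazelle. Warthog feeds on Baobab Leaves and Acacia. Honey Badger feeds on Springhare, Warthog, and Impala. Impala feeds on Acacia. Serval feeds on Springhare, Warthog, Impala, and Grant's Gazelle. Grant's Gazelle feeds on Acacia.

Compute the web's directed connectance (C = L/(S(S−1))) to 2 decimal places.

C = 0.22

The web has S = 9 species and L = 16 feeding links.
C = L / (S(S−1)) = 16 / 72 = 0.2222 ≈ 0.22.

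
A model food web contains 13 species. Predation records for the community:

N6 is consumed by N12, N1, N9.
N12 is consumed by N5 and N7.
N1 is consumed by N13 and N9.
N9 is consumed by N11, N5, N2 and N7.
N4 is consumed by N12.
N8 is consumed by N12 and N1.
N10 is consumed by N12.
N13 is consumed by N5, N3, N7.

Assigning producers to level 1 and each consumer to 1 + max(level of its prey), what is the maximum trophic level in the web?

Producers (level 1): N10, N6, N4, N8.
N6 → N1 → N9 → N11 gives N11 level 4.
No species has a prey at level 4, so no species reaches level 5.

4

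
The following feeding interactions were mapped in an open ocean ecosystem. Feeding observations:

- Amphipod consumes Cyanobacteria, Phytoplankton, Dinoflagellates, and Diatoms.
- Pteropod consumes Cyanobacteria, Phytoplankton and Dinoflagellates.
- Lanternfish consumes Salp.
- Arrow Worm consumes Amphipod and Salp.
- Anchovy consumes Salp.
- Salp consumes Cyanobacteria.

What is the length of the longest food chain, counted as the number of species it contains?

3 species

One longest chain: Cyanobacteria → Salp → Lanternfish.
It has 3 species and 2 links.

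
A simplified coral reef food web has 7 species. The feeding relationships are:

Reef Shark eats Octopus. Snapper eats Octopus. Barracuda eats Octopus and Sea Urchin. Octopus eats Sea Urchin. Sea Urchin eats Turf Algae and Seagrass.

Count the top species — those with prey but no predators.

3

Top species (has prey, but nothing eats it): Barracuda, Reef Shark, Snapper.
Count: 3.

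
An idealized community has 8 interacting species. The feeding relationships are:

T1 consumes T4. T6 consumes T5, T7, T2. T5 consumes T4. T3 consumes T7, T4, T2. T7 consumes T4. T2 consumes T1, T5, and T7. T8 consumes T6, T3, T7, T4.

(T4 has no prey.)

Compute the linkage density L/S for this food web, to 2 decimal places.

L/S = 2.00

There are L = 16 links among S = 8 species.
L/S = 16/8 = 2.0000 ≈ 2.00.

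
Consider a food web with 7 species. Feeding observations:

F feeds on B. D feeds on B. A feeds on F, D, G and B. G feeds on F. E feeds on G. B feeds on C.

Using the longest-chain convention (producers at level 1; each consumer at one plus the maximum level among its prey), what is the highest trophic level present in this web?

Producers (level 1): C.
C → B → F → G → E gives E level 5.
No species has a prey at level 5, so no species reaches level 6.

5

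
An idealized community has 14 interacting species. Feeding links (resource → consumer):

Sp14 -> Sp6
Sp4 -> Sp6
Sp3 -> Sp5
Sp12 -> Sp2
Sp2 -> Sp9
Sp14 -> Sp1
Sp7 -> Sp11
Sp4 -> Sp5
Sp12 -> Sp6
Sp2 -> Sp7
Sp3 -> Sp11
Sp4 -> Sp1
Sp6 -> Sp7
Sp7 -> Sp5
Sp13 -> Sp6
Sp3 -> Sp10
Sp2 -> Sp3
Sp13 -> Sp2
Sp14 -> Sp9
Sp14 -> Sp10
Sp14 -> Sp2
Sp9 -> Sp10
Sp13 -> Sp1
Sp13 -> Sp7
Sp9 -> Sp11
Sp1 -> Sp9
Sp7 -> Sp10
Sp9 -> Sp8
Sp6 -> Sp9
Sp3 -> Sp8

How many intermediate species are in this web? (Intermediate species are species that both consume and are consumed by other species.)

6

Intermediate species (has both prey and predators): Sp1, Sp2, Sp6, Sp3, Sp9, Sp7.
Count: 6.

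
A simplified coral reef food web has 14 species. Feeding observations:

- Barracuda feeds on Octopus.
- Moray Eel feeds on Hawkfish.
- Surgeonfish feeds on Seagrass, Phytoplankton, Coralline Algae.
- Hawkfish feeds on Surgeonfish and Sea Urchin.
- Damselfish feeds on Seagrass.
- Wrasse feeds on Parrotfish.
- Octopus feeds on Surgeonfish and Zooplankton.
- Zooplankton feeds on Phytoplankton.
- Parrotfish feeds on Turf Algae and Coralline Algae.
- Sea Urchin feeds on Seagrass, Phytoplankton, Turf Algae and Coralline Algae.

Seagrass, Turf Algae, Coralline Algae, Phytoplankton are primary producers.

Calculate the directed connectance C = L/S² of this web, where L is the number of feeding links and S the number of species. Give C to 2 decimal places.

The web has S = 14 species and L = 18 feeding links.
C = L / S² = 18 / 196 = 0.0918 ≈ 0.09.

C = 0.09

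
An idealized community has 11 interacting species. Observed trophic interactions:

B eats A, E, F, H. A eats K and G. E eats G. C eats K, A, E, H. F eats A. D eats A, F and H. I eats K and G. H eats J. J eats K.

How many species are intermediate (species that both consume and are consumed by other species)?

Intermediate species (has both prey and predators): A, J, E, F, H.
Count: 5.

5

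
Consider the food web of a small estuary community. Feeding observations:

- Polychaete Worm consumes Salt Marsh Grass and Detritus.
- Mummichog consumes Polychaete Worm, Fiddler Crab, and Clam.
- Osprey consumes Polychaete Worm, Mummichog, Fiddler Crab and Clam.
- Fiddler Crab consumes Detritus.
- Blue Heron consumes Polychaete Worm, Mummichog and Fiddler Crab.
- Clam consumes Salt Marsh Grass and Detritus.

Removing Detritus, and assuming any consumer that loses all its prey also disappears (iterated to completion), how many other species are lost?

Remove Detritus.
Round 1: Fiddler Crab (all prey gone) → extinct.
No further losses. Total secondary extinctions: 1.

1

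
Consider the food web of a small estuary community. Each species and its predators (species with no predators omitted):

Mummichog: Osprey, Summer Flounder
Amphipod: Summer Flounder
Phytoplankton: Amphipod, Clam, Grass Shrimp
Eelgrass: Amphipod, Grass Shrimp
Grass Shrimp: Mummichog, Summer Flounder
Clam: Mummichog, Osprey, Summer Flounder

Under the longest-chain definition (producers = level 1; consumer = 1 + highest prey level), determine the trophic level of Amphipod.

Eelgrass is a producer → level 1.
Amphipod eats Eelgrass (level 1); other prey at levels: Phytoplankton 1 → level 2.

Trophic level 2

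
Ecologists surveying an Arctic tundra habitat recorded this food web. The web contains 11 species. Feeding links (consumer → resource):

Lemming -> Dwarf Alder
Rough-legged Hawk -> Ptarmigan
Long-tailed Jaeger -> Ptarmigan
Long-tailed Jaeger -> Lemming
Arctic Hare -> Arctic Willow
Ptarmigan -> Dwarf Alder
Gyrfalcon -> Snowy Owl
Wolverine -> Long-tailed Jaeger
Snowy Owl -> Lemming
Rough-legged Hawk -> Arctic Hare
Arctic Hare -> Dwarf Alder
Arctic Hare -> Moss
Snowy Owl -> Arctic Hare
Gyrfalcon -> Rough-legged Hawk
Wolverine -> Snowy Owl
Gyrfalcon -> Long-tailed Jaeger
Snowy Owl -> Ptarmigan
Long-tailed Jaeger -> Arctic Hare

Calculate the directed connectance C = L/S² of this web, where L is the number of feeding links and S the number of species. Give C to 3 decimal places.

The web has S = 11 species and L = 18 feeding links.
C = L / S² = 18 / 121 = 0.1488 ≈ 0.149.

C = 0.149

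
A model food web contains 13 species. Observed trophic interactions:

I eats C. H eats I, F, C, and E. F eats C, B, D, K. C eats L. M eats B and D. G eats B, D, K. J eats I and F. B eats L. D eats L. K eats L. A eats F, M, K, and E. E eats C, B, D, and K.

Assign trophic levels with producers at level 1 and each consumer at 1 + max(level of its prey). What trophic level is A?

Trophic level 4

L is a producer → level 1.
D eats L → level 2.
F eats D (level 2); other prey at levels: K 2, B 2, C 2 → level 3.
A eats F (level 3); other prey at levels: K 2, E 3, M 3 → level 4.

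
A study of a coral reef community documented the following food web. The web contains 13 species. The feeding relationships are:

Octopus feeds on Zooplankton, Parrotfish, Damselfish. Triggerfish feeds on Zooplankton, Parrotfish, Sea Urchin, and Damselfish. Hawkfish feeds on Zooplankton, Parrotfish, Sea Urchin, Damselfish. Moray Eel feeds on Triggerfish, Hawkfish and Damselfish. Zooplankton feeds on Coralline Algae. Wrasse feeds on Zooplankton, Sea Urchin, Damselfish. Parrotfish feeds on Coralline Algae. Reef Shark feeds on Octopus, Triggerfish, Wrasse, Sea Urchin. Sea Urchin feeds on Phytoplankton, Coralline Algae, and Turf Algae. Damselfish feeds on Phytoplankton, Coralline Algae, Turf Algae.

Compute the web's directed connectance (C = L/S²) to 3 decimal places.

The web has S = 13 species and L = 29 feeding links.
C = L / S² = 29 / 169 = 0.1716 ≈ 0.172.

C = 0.172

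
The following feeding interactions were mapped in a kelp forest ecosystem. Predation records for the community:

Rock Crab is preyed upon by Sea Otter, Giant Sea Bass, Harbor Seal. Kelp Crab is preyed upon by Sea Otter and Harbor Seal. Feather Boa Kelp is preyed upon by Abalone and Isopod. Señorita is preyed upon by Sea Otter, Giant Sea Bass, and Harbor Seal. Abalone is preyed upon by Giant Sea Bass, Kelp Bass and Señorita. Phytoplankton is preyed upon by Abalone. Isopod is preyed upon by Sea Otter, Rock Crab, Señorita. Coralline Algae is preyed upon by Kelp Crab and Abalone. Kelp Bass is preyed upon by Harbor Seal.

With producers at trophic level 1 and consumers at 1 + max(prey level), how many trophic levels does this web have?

Producers (level 1): Coralline Algae, Feather Boa Kelp, Phytoplankton.
Feather Boa Kelp → Isopod → Rock Crab → Harbor Seal gives Harbor Seal level 4.
No species has a prey at level 4, so no species reaches level 5.

4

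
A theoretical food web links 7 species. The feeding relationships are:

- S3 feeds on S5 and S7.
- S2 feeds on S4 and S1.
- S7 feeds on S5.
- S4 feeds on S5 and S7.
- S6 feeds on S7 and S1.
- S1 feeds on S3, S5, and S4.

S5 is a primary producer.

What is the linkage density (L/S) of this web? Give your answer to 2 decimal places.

There are L = 12 links among S = 7 species.
L/S = 12/7 = 1.7143 ≈ 1.71.

L/S = 1.71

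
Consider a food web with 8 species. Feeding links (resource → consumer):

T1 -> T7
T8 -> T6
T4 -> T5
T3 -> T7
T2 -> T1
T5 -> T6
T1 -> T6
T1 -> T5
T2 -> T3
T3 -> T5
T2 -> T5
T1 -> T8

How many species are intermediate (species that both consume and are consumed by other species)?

4

Intermediate species (has both prey and predators): T1, T3, T8, T5.
Count: 4.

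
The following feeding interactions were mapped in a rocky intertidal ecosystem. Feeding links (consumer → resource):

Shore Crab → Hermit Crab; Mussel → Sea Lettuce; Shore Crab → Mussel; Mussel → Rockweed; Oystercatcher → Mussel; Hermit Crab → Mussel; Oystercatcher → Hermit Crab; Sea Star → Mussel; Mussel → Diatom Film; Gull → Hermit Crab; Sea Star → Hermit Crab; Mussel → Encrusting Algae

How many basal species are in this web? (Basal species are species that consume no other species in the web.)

Basal species (no prey listed): Encrusting Algae, Diatom Film, Sea Lettuce, Rockweed.
Count: 4.

4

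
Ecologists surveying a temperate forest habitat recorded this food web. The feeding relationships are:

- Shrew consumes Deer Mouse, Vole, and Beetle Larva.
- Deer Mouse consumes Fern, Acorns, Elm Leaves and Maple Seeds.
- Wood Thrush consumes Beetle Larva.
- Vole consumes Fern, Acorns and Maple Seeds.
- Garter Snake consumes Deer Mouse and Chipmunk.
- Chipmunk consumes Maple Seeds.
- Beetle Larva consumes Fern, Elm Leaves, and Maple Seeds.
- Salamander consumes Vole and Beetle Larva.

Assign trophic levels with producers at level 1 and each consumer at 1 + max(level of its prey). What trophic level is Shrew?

Trophic level 3

Acorns is a producer → level 1.
Deer Mouse eats Acorns (level 1); other prey at levels: Elm Leaves 1, Maple Seeds 1, Fern 1 → level 2.
Shrew eats Deer Mouse (level 2); other prey at levels: Vole 2, Beetle Larva 2 → level 3.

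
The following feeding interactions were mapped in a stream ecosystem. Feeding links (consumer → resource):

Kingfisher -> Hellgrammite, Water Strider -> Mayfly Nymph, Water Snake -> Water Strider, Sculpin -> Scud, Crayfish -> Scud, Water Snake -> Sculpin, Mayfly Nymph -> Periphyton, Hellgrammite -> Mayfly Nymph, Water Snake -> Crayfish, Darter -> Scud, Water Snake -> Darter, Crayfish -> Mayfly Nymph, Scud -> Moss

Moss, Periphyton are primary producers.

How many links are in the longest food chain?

3 links

One longest chain: Periphyton → Mayfly Nymph → Hellgrammite → Kingfisher.
It has 4 species and 3 links.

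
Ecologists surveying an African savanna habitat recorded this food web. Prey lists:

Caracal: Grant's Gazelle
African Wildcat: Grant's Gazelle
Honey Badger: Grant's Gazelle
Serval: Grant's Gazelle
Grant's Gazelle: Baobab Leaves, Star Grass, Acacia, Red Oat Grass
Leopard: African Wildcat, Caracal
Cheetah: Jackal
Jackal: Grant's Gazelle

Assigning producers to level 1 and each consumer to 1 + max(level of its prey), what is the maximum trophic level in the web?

Producers (level 1): Baobab Leaves, Star Grass, Acacia, Red Oat Grass.
Baobab Leaves → Grant's Gazelle → African Wildcat → Leopard gives Leopard level 4.
No species has a prey at level 4, so no species reaches level 5.

4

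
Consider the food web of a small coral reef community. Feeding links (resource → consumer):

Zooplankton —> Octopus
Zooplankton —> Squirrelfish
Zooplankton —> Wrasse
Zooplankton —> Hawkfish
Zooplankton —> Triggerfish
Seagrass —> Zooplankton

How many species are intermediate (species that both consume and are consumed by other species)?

1

Intermediate species (has both prey and predators): Zooplankton.
Count: 1.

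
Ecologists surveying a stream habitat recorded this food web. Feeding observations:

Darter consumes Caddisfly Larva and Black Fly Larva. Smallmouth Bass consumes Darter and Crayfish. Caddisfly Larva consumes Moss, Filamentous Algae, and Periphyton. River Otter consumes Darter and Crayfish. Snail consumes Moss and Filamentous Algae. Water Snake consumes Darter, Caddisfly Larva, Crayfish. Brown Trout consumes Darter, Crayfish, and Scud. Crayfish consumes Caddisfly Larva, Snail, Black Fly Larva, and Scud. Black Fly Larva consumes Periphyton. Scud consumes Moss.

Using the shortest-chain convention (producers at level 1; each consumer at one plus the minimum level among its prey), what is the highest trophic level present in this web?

Producers (level 1): Filamentous Algae, Moss, Periphyton.
Following each consumer down to its lowest-level prey: Periphyton → Black Fly Larva → Darter → River Otter (levels 1 through 4).
All prey of River Otter (Darter 3, Crayfish 3) are at level 3 or above, so River Otter is at level 1 + 3 = 4.
Every consumer has at least one prey at level 3 or below, so none exceeds level 4.

4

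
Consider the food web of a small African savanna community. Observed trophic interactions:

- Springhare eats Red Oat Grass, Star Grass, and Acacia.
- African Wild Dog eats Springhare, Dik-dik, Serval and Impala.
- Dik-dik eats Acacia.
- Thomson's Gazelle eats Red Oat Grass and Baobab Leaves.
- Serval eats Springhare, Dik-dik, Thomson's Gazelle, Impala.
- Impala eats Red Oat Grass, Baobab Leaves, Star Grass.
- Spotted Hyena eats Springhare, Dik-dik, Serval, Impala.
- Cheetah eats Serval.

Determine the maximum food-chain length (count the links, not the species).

3 links

One longest chain: Red Oat Grass → Springhare → Serval → Cheetah.
It has 4 species and 3 links.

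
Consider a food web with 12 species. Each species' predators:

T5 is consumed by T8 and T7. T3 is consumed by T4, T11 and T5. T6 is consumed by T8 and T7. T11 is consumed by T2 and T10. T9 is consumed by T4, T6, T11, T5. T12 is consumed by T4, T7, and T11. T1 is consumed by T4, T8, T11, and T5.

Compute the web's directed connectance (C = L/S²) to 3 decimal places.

C = 0.139

The web has S = 12 species and L = 20 feeding links.
C = L / S² = 20 / 144 = 0.1389 ≈ 0.139.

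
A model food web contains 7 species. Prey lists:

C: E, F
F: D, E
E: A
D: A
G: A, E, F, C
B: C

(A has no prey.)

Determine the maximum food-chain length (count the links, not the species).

One longest chain: A → D → F → C → G.
It has 5 species and 4 links.

4 links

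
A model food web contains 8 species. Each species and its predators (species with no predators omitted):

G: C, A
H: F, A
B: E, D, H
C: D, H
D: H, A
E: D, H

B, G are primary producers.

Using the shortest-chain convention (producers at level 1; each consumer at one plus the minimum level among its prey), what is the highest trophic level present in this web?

Producers (level 1): B, G.
Following each consumer down to its lowest-level prey: B → H → F (levels 1 through 3).
All prey of F (H 2) are at level 2 or above, so F is at level 1 + 2 = 3.
Every consumer has at least one prey at level 2 or below, so none exceeds level 3.

3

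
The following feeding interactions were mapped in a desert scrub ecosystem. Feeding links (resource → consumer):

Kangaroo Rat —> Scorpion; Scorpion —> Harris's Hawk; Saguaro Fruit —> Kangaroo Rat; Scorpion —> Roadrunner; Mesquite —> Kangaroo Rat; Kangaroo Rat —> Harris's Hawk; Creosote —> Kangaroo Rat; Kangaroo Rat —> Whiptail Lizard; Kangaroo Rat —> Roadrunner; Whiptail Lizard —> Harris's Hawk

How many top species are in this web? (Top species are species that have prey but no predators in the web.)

Top species (has prey, but nothing eats it): Harris's Hawk, Roadrunner.
Count: 2.

2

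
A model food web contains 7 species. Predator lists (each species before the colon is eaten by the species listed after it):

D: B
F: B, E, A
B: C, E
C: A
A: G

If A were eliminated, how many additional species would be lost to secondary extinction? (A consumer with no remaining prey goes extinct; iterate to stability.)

1

Remove A.
Round 1: G (all prey gone) → extinct.
No further losses. Total secondary extinctions: 1.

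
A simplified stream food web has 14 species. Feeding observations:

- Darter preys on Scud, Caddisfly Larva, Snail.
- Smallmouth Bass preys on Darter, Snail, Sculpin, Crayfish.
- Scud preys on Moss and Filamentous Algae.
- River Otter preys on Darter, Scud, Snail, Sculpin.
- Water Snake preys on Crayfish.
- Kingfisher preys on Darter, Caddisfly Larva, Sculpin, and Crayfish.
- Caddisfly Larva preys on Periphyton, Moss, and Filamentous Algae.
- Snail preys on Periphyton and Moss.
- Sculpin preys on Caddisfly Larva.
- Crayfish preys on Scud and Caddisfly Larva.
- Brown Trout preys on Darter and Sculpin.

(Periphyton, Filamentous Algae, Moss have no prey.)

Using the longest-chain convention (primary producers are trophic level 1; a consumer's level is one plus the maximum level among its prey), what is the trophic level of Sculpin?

Trophic level 3

Periphyton is a producer → level 1.
Caddisfly Larva eats Periphyton (level 1); other prey at levels: Filamentous Algae 1, Moss 1 → level 2.
Sculpin eats Caddisfly Larva → level 3.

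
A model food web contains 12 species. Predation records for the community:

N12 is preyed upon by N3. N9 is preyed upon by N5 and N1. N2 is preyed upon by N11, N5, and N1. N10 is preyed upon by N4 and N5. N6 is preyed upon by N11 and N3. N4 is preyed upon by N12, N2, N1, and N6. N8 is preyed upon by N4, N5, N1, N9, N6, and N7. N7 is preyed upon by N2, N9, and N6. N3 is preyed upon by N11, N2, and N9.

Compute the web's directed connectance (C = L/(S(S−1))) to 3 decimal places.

C = 0.197

The web has S = 12 species and L = 26 feeding links.
C = L / (S(S−1)) = 26 / 132 = 0.1970 ≈ 0.197.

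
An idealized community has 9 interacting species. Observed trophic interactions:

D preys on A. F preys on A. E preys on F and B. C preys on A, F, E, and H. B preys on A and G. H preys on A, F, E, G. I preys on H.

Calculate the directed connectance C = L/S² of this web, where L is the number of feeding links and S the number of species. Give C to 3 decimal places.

The web has S = 9 species and L = 15 feeding links.
C = L / S² = 15 / 81 = 0.1852 ≈ 0.185.

C = 0.185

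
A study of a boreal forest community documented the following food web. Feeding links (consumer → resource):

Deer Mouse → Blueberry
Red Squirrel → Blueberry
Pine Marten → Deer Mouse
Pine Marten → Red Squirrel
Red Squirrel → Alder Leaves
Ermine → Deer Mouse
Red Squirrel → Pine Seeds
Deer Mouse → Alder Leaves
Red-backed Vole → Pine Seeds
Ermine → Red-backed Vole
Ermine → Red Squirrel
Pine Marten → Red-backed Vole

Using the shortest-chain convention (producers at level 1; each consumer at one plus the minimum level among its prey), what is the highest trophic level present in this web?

3

Producers (level 1): Blueberry, Alder Leaves, Pine Seeds.
Following each consumer down to its lowest-level prey: Blueberry → Deer Mouse → Ermine (levels 1 through 3).
All prey of Ermine (Deer Mouse 2, Red Squirrel 2, Red-backed Vole 2) are at level 2 or above, so Ermine is at level 1 + 2 = 3.
Every consumer has at least one prey at level 2 or below, so none exceeds level 3.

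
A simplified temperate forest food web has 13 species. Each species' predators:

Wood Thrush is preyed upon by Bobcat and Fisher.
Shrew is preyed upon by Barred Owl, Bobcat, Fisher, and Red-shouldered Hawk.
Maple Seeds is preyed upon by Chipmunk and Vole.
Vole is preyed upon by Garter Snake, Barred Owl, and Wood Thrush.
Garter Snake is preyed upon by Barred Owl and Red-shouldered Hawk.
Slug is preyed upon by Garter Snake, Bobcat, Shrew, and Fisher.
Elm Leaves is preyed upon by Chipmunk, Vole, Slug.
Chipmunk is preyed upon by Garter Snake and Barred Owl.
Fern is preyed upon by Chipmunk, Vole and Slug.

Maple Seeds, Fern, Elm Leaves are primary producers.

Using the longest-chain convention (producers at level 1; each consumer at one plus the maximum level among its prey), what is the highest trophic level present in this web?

Producers (level 1): Maple Seeds, Fern, Elm Leaves.
Fern → Slug → Shrew → Bobcat gives Bobcat level 4.
No species has a prey at level 4, so no species reaches level 5.

4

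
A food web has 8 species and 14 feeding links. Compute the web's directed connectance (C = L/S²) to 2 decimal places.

The web has S = 8 species and L = 14 feeding links.
C = L / S² = 14 / 64 = 0.2188 ≈ 0.22.

C = 0.22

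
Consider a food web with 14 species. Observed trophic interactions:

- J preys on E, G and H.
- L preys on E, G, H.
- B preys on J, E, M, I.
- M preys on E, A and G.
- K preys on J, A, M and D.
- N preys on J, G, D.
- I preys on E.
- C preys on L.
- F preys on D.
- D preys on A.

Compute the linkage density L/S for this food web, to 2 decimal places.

There are L = 24 links among S = 14 species.
L/S = 24/14 = 1.7143 ≈ 1.71.

L/S = 1.71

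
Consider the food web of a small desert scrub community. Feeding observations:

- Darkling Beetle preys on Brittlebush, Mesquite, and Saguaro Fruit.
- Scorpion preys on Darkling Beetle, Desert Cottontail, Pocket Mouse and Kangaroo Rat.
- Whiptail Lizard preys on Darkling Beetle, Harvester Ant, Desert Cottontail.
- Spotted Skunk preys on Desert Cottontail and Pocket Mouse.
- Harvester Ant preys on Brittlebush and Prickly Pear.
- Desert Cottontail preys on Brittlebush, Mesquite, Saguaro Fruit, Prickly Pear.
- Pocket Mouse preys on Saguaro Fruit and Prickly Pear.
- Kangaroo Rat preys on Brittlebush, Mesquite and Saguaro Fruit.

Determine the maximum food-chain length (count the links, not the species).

One longest chain: Saguaro Fruit → Desert Cottontail → Whiptail Lizard.
It has 3 species and 2 links.

2 links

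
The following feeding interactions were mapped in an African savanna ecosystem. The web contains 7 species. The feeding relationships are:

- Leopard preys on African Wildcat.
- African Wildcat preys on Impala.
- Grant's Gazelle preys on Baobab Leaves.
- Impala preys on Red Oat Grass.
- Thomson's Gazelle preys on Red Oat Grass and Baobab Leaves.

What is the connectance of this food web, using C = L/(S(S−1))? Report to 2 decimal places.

The web has S = 7 species and L = 6 feeding links.
C = L / (S(S−1)) = 6 / 42 = 0.1429 ≈ 0.14.

C = 0.14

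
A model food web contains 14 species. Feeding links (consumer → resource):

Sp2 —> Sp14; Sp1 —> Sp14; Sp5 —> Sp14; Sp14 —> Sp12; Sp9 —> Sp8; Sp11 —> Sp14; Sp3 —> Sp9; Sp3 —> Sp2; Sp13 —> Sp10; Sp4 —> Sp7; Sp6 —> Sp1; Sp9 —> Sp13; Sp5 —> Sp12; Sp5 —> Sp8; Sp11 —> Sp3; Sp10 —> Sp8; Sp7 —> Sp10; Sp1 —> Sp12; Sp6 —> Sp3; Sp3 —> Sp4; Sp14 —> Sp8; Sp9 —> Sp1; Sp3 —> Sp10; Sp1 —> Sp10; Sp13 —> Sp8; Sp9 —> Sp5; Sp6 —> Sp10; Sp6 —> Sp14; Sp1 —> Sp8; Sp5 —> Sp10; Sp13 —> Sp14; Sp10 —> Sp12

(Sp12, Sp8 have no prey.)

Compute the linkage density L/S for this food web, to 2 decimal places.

L/S = 2.29

There are L = 32 links among S = 14 species.
L/S = 32/14 = 2.2857 ≈ 2.29.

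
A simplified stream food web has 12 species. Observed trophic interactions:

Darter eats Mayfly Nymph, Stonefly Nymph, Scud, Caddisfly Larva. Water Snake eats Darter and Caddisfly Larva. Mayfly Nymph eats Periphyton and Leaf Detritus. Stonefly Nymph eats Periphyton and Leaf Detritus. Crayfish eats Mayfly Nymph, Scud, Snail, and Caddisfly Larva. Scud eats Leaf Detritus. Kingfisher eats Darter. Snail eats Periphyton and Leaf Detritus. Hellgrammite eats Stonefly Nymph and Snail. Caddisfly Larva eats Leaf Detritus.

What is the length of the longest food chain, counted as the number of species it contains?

4 species

One longest chain: Periphyton → Mayfly Nymph → Darter → Water Snake.
It has 4 species and 3 links.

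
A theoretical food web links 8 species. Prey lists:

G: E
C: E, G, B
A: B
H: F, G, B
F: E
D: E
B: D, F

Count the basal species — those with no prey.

Basal species (no prey listed): E.
Count: 1.

1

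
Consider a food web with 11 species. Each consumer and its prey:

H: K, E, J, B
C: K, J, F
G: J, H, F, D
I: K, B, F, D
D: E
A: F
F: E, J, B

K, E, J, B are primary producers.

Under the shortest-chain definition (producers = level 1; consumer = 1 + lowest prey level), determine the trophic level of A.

E is a producer → level 1.
F eats E → level 2.
A eats F → level 3.
No prey of A is below level 2, so 3 is the minimum.

Trophic level 3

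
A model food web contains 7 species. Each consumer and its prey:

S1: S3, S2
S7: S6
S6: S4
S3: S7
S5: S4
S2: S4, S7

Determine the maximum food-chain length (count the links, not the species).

4 links

One longest chain: S4 → S6 → S7 → S3 → S1.
It has 5 species and 4 links.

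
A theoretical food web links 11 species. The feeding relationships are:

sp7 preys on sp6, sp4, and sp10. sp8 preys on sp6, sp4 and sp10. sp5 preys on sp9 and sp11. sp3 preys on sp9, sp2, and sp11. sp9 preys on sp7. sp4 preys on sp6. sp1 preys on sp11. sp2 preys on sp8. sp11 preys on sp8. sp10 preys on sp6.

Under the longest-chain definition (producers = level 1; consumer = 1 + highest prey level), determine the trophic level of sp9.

Trophic level 4

sp6 is a producer → level 1.
sp10 eats sp6 → level 2.
sp7 eats sp10 (level 2); other prey at levels: sp6 1, sp4 2 → level 3.
sp9 eats sp7 → level 4.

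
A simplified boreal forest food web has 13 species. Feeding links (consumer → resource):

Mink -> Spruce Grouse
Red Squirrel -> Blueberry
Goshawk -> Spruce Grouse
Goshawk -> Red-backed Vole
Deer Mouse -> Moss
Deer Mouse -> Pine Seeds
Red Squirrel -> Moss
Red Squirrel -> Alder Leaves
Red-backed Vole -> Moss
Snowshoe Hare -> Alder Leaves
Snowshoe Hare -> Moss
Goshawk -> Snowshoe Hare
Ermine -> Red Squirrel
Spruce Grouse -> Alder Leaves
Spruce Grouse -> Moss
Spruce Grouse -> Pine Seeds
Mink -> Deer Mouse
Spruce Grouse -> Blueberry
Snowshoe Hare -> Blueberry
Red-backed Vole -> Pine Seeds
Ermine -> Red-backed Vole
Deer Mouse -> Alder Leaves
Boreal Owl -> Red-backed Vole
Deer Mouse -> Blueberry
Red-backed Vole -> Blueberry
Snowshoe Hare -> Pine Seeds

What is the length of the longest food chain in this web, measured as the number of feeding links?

2 links

One longest chain: Blueberry → Spruce Grouse → Goshawk.
It has 3 species and 2 links.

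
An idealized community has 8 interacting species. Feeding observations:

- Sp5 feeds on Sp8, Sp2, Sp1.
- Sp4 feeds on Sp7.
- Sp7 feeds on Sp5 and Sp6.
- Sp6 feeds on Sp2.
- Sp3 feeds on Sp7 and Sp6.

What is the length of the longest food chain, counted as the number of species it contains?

One longest chain: Sp2 → Sp6 → Sp7 → Sp4.
It has 4 species and 3 links.

4 species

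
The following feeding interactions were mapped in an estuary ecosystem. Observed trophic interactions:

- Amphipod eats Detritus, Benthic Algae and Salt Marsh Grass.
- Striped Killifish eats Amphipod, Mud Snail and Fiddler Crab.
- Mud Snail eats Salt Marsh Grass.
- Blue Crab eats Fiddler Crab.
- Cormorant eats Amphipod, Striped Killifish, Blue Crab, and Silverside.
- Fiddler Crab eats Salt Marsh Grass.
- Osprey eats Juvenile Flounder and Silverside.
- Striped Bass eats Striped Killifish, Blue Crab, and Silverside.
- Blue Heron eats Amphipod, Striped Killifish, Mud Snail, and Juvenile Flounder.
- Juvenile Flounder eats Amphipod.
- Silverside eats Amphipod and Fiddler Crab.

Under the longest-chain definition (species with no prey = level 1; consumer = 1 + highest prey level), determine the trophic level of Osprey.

Salt Marsh Grass has no prey (basal) → level 1.
Fiddler Crab eats Salt Marsh Grass → level 2.
Silverside eats Fiddler Crab (level 2); other prey at levels: Amphipod 2 → level 3.
Osprey eats Silverside (level 3); other prey at levels: Juvenile Flounder 3 → level 4.

Trophic level 4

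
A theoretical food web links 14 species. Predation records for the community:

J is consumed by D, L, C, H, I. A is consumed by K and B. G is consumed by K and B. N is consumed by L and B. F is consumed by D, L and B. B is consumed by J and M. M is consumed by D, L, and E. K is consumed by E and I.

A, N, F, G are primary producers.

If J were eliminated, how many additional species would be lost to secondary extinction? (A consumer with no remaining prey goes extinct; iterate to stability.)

Remove J.
Round 1: H (all prey gone), C (all prey gone) → extinct.
No further losses. Total secondary extinctions: 2.

2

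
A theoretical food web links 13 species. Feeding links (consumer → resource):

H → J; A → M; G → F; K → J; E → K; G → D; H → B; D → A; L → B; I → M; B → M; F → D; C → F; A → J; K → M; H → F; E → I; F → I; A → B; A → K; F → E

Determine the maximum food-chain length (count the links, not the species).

5 links

One longest chain: M → K → A → D → F → C.
It has 6 species and 5 links.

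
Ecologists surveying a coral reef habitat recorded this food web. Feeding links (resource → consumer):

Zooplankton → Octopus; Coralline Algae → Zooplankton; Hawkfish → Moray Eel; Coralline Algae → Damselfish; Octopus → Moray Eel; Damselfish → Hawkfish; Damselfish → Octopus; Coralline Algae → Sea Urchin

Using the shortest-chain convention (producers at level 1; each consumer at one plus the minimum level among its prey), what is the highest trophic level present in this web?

Producers (level 1): Coralline Algae.
Following each consumer down to its lowest-level prey: Coralline Algae → Damselfish → Hawkfish → Moray Eel (levels 1 through 4).
All prey of Moray Eel (Hawkfish 3, Octopus 3) are at level 3 or above, so Moray Eel is at level 1 + 3 = 4.
Every consumer has at least one prey at level 3 or below, so none exceeds level 4.

4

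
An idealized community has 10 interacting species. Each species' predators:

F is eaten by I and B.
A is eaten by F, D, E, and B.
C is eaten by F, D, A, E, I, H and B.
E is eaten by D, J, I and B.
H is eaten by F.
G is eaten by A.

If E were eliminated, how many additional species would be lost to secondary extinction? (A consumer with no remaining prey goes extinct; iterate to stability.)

1

Remove E.
Round 1: J (all prey gone) → extinct.
No further losses. Total secondary extinctions: 1.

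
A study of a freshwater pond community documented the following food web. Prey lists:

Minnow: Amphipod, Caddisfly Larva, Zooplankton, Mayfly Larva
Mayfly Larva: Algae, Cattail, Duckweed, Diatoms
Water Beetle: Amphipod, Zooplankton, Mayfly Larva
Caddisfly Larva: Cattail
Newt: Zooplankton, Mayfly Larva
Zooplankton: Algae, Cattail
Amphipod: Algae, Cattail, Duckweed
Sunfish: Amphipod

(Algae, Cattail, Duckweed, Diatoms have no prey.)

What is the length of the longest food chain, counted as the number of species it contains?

3 species

One longest chain: Algae → Amphipod → Minnow.
It has 3 species and 2 links.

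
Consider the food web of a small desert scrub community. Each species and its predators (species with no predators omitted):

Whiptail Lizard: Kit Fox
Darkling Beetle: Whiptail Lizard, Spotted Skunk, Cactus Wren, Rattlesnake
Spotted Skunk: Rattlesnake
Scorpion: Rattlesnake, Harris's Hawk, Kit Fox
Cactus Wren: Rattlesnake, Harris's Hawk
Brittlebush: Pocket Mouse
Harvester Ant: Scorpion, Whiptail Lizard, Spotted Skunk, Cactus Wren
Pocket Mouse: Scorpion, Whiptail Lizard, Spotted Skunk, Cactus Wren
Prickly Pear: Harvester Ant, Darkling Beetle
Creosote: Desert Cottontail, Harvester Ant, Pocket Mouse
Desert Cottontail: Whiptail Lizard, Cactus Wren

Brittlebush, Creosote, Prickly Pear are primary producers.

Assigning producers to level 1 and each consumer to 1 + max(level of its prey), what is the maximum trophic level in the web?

4

Producers (level 1): Brittlebush, Creosote, Prickly Pear.
Creosote → Desert Cottontail → Cactus Wren → Harris's Hawk gives Harris's Hawk level 4.
No species has a prey at level 4, so no species reaches level 5.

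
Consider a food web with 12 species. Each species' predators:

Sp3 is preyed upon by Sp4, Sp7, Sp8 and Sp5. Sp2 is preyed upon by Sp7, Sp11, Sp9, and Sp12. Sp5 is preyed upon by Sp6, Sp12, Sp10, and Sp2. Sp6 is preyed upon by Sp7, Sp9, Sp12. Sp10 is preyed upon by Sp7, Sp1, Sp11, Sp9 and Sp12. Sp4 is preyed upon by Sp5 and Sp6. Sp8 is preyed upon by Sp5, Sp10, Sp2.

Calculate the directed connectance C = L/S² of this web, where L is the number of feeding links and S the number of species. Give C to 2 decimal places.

C = 0.17

The web has S = 12 species and L = 25 feeding links.
C = L / S² = 25 / 144 = 0.1736 ≈ 0.17.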